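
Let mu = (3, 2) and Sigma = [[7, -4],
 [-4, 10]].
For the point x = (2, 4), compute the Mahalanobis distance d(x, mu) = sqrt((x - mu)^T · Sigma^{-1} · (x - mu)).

Step 1 — centre the observation: (x - mu) = (-1, 2).

Step 2 — invert Sigma. det(Sigma) = 7·10 - (-4)² = 54.
  Sigma^{-1} = (1/det) · [[d, -b], [-b, a]] = [[0.1852, 0.0741],
 [0.0741, 0.1296]].

Step 3 — form the quadratic (x - mu)^T · Sigma^{-1} · (x - mu):
  Sigma^{-1} · (x - mu) = (-0.037, 0.1852).
  (x - mu)^T · [Sigma^{-1} · (x - mu)] = (-1)·(-0.037) + (2)·(0.1852) = 0.4074.

Step 4 — take square root: d = √(0.4074) ≈ 0.6383.

d(x, mu) = √(0.4074) ≈ 0.6383


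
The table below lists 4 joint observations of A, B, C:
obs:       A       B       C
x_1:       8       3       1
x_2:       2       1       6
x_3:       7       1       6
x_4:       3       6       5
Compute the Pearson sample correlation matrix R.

Step 1 — column means:
  mean(A) = (8 + 2 + 7 + 3) / 4 = 20/4 = 5
  mean(B) = (3 + 1 + 1 + 6) / 4 = 11/4 = 2.75
  mean(C) = (1 + 6 + 6 + 5) / 4 = 18/4 = 4.5

Step 2 — sample variances and covariances s[i,j] = (1/(n-1)) · Σ_k (x_{k,i} - mean_i) · (x_{k,j} - mean_j), with n-1 = 3:
  s[A,A] = ((3)·(3) + (-3)·(-3) + (2)·(2) + (-2)·(-2)) / 3 = 26/3 = 8.6667
  s[A,B] = ((3)·(0.25) + (-3)·(-1.75) + (2)·(-1.75) + (-2)·(3.25)) / 3 = -4/3 = -1.3333
  s[A,C] = ((3)·(-3.5) + (-3)·(1.5) + (2)·(1.5) + (-2)·(0.5)) / 3 = -13/3 = -4.3333
  s[B,B] = ((0.25)·(0.25) + (-1.75)·(-1.75) + (-1.75)·(-1.75) + (3.25)·(3.25)) / 3 = 16.75/3 = 5.5833
  s[B,C] = ((0.25)·(-3.5) + (-1.75)·(1.5) + (-1.75)·(1.5) + (3.25)·(0.5)) / 3 = -4.5/3 = -1.5
  s[C,C] = ((-3.5)·(-3.5) + (1.5)·(1.5) + (1.5)·(1.5) + (0.5)·(0.5)) / 3 = 17/3 = 5.6667
  Sample standard deviations s_i = √(s[i,i]):
  s(A) = √(8.6667) = 2.9439
  s(B) = √(5.5833) = 2.3629
  s(C) = √(5.6667) = 2.3805

Step 3 — r_{ij} = s_{ij} / (s_i · s_j):
  r[A,A] = 1 (diagonal).
  r[A,B] = -1.3333 / (2.9439 · 2.3629) = -1.3333 / 6.9562 = -0.1917
  r[A,C] = -4.3333 / (2.9439 · 2.3805) = -4.3333 / 7.0079 = -0.6183
  r[B,B] = 1 (diagonal).
  r[B,C] = -1.5 / (2.3629 · 2.3805) = -1.5 / 5.6248 = -0.2667
  r[C,C] = 1 (diagonal).

R is symmetric with unit diagonal. Assembling:

R = [[1, -0.1917, -0.6183],
 [-0.1917, 1, -0.2667],
 [-0.6183, -0.2667, 1]]


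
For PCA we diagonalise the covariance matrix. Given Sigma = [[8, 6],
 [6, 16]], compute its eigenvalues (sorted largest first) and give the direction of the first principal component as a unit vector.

Step 1 — characteristic polynomial of 2×2 Sigma:
  det(Sigma - λI) = λ² - trace · λ + det = 0.
  trace = 8 + 16 = 24, det = 8·16 - (6)² = 92.
Step 2 — discriminant:
  Δ = trace² - 4·det = 576 - 368 = 208.
Step 3 — eigenvalues:
  λ = (trace ± √Δ)/2 = (24 ± 14.4222)/2,
  λ_1 = 19.2111,  λ_2 = 4.7889.

Step 4 — unit eigenvector for λ_1: solve (Sigma - λ_1 I)v = 0. First row:
  (8 - 19.2111)·v_x + (6)·v_y = 0, i.e. (-11.2111)·v_x + (6)·v_y = 0,
  so v ∝ (b, λ_1 - a) = (6, 11.2111) = u.
  ||u|| = √((6)² + (11.2111)²) = √(161.6888) ≈ 12.7157,
  v_1 = u/||u|| ≈ (0.4719, 0.8817) (||v_1|| = 1).

λ_1 = 19.2111,  λ_2 = 4.7889;  v_1 ≈ (0.4719, 0.8817)


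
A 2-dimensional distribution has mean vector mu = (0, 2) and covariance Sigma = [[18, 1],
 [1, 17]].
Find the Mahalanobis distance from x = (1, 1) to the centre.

Step 1 — centre the observation: (x - mu) = (1, -1).

Step 2 — invert Sigma. det(Sigma) = 18·17 - (1)² = 305.
  Sigma^{-1} = (1/det) · [[d, -b], [-b, a]] = [[0.0557, -0.0033],
 [-0.0033, 0.059]].

Step 3 — form the quadratic (x - mu)^T · Sigma^{-1} · (x - mu):
  Sigma^{-1} · (x - mu) = (0.059, -0.0623).
  (x - mu)^T · [Sigma^{-1} · (x - mu)] = (1)·(0.059) + (-1)·(-0.0623) = 0.1213.

Step 4 — take square root: d = √(0.1213) ≈ 0.3483.

d(x, mu) = √(0.1213) ≈ 0.3483


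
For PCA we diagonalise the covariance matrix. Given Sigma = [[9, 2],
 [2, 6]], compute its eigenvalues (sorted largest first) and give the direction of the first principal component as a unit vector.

Step 1 — characteristic polynomial of 2×2 Sigma:
  det(Sigma - λI) = λ² - trace · λ + det = 0.
  trace = 9 + 6 = 15, det = 9·6 - (2)² = 50.
Step 2 — discriminant:
  Δ = trace² - 4·det = 225 - 200 = 25.
Step 3 — eigenvalues:
  λ = (trace ± √Δ)/2 = (15 ± 5)/2,
  λ_1 = 10,  λ_2 = 5.

Step 4 — unit eigenvector for λ_1: solve (Sigma - λ_1 I)v = 0. First row:
  (9 - 10)·v_x + (2)·v_y = 0, i.e. (-1)·v_x + (2)·v_y = 0,
  so v ∝ (b, λ_1 - a) = (2, 1) = u.
  ||u|| = √((2)² + (1)²) = √(5) ≈ 2.2361,
  v_1 = u/||u|| ≈ (0.8944, 0.4472) (||v_1|| = 1).

λ_1 = 10,  λ_2 = 5;  v_1 ≈ (0.8944, 0.4472)


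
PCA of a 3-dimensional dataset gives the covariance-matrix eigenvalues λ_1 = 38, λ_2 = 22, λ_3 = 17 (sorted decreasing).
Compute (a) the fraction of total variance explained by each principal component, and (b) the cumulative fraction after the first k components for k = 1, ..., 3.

Step 1 — total variance = trace(Sigma) = Σ λ_i = 38 + 22 + 17 = 77.

Step 2 — fraction explained by component i = λ_i / Σ λ:
  PC1: 38/77 = 0.4935
  PC2: 22/77 = 0.2857
  PC3: 17/77 = 0.2208

Step 3 — cumulative fraction after k components = (λ_1 + ... + λ_k) / Σ λ:
  k = 1: 38/77 = 0.4935
  k = 2: (38 + 22)/77 = 60/77 = 0.7792
  k = 3: (38 + 22 + 17)/77 = 77/77 = 1

Summary (fraction, with percent):

explained: PC1 0.4935 (49.35%), PC2 0.2857 (28.57%), PC3 0.2208 (22.08%);  cumulative: 0.4935, 0.7792, 1


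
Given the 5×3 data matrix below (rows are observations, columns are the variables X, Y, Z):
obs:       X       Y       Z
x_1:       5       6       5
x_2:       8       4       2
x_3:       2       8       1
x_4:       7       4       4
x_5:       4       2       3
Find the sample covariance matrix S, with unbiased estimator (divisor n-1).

Step 1 — column means:
  mean(X) = (5 + 8 + 2 + 7 + 4) / 5 = 26/5 = 5.2
  mean(Y) = (6 + 4 + 8 + 4 + 2) / 5 = 24/5 = 4.8
  mean(Z) = (5 + 2 + 1 + 4 + 3) / 5 = 15/5 = 3

Step 2 — sample covariance S[i,j] = (1/(n-1)) · Σ_k (x_{k,i} - mean_i) · (x_{k,j} - mean_j), with n-1 = 4.
  S[X,X] = ((-0.2)·(-0.2) + (2.8)·(2.8) + (-3.2)·(-3.2) + (1.8)·(1.8) + (-1.2)·(-1.2)) / 4 = 22.8/4 = 5.7
  S[X,Y] = ((-0.2)·(1.2) + (2.8)·(-0.8) + (-3.2)·(3.2) + (1.8)·(-0.8) + (-1.2)·(-2.8)) / 4 = -10.8/4 = -2.7
  S[X,Z] = ((-0.2)·(2) + (2.8)·(-1) + (-3.2)·(-2) + (1.8)·(1) + (-1.2)·(0)) / 4 = 5/4 = 1.25
  S[Y,Y] = ((1.2)·(1.2) + (-0.8)·(-0.8) + (3.2)·(3.2) + (-0.8)·(-0.8) + (-2.8)·(-2.8)) / 4 = 20.8/4 = 5.2
  S[Y,Z] = ((1.2)·(2) + (-0.8)·(-1) + (3.2)·(-2) + (-0.8)·(1) + (-2.8)·(0)) / 4 = -4/4 = -1
  S[Z,Z] = ((2)·(2) + (-1)·(-1) + (-2)·(-2) + (1)·(1) + (0)·(0)) / 4 = 10/4 = 2.5

S is symmetric (S[j,i] = S[i,j]). Assembling:

S = [[5.7, -2.7, 1.25],
 [-2.7, 5.2, -1],
 [1.25, -1, 2.5]]


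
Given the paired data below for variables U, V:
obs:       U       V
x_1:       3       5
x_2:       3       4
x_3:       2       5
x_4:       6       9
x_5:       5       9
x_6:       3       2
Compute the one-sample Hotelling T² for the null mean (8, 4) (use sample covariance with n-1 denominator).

Step 1 — sample mean vector:
  mean(U) = (3 + 3 + 2 + 6 + 5 + 3) / 6 = 22/6 = 3.6667
  mean(V) = (5 + 4 + 5 + 9 + 9 + 2) / 6 = 34/6 = 5.6667
  x̄ = (3.6667, 5.6667),  deviation x̄ - mu_0 = (3.6667, 5.6667) - (8, 4) = (-4.3333, 1.6667).

Step 2 — sample covariance matrix, S[i,j] = (1/(n-1)) · Σ_k (x_{k,i} - mean_i) · (x_{k,j} - mean_j), divisor n-1 = 5:
  S[U,U] = ((-0.6667)·(-0.6667) + (-0.6667)·(-0.6667) + (-1.6667)·(-1.6667) + (2.3333)·(2.3333) + (1.3333)·(1.3333) + (-0.6667)·(-0.6667)) / 5 = 11.3333/5 = 2.2667
  S[U,V] = ((-0.6667)·(-0.6667) + (-0.6667)·(-1.6667) + (-1.6667)·(-0.6667) + (2.3333)·(3.3333) + (1.3333)·(3.3333) + (-0.6667)·(-3.6667)) / 5 = 17.3333/5 = 3.4667
  S[V,V] = ((-0.6667)·(-0.6667) + (-1.6667)·(-1.6667) + (-0.6667)·(-0.6667) + (3.3333)·(3.3333) + (3.3333)·(3.3333) + (-3.6667)·(-3.6667)) / 5 = 39.3333/5 = 7.8667
  S = [[2.2667, 3.4667],
 [3.4667, 7.8667]].

Step 3 — invert S. det(S) = 2.2667·7.8667 - (3.4667)² = 5.8133.
  S^{-1} = (1/det) · [[d, -b], [-b, a]] = [[1.3532, -0.5963],
 [-0.5963, 0.3899]].

Step 4 — quadratic form (x̄ - mu_0)^T · S^{-1} · (x̄ - mu_0):
  S^{-1} · (x̄ - mu_0) = (-6.8578, 3.2339),
  (x̄ - mu_0)^T · [...] = (-4.3333)·(-6.8578) + (1.6667)·(3.2339) = 35.107.

Step 5 — scale by n: T² = 6 · 35.107 = 210.6422.

T² ≈ 210.6422


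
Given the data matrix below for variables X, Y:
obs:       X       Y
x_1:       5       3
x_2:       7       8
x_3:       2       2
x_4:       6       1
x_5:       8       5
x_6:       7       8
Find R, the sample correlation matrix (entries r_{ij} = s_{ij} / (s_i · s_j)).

Step 1 — column means:
  mean(X) = (5 + 7 + 2 + 6 + 8 + 7) / 6 = 35/6 = 5.8333
  mean(Y) = (3 + 8 + 2 + 1 + 5 + 8) / 6 = 27/6 = 4.5

Step 2 — sample variances and covariances s[i,j] = (1/(n-1)) · Σ_k (x_{k,i} - mean_i) · (x_{k,j} - mean_j), with n-1 = 5:
  s[X,X] = ((-0.8333)·(-0.8333) + (1.1667)·(1.1667) + (-3.8333)·(-3.8333) + (0.1667)·(0.1667) + (2.1667)·(2.1667) + (1.1667)·(1.1667)) / 5 = 22.8333/5 = 4.5667
  s[X,Y] = ((-0.8333)·(-1.5) + (1.1667)·(3.5) + (-3.8333)·(-2.5) + (0.1667)·(-3.5) + (2.1667)·(0.5) + (1.1667)·(3.5)) / 5 = 19.5/5 = 3.9
  s[Y,Y] = ((-1.5)·(-1.5) + (3.5)·(3.5) + (-2.5)·(-2.5) + (-3.5)·(-3.5) + (0.5)·(0.5) + (3.5)·(3.5)) / 5 = 45.5/5 = 9.1
  Sample standard deviations s_i = √(s[i,i]):
  s(X) = √(4.5667) = 2.137
  s(Y) = √(9.1) = 3.0166

Step 3 — r_{ij} = s_{ij} / (s_i · s_j):
  r[X,X] = 1 (diagonal).
  r[X,Y] = 3.9 / (2.137 · 3.0166) = 3.9 / 6.4464 = 0.605
  r[Y,Y] = 1 (diagonal).

R is symmetric with unit diagonal. Assembling:

R = [[1, 0.605],
 [0.605, 1]]


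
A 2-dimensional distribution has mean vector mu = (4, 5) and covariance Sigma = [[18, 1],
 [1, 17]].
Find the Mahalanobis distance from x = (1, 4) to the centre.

Step 1 — centre the observation: (x - mu) = (-3, -1).

Step 2 — invert Sigma. det(Sigma) = 18·17 - (1)² = 305.
  Sigma^{-1} = (1/det) · [[d, -b], [-b, a]] = [[0.0557, -0.0033],
 [-0.0033, 0.059]].

Step 3 — form the quadratic (x - mu)^T · Sigma^{-1} · (x - mu):
  Sigma^{-1} · (x - mu) = (-0.1639, -0.0492).
  (x - mu)^T · [Sigma^{-1} · (x - mu)] = (-3)·(-0.1639) + (-1)·(-0.0492) = 0.541.

Step 4 — take square root: d = √(0.541) ≈ 0.7355.

d(x, mu) = √(0.541) ≈ 0.7355


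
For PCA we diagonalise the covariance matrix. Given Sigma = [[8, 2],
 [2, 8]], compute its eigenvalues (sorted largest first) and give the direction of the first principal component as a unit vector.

Step 1 — characteristic polynomial of 2×2 Sigma:
  det(Sigma - λI) = λ² - trace · λ + det = 0.
  trace = 8 + 8 = 16, det = 8·8 - (2)² = 60.
Step 2 — discriminant:
  Δ = trace² - 4·det = 256 - 240 = 16.
Step 3 — eigenvalues:
  λ = (trace ± √Δ)/2 = (16 ± 4)/2,
  λ_1 = 10,  λ_2 = 6.

Step 4 — unit eigenvector for λ_1: solve (Sigma - λ_1 I)v = 0. First row:
  (8 - 10)·v_x + (2)·v_y = 0, i.e. (-2)·v_x + (2)·v_y = 0,
  so v ∝ (b, λ_1 - a) = (2, 2) = u.
  ||u|| = √((2)² + (2)²) = √(8) ≈ 2.8284,
  v_1 = u/||u|| ≈ (0.7071, 0.7071) (||v_1|| = 1).

λ_1 = 10,  λ_2 = 6;  v_1 ≈ (0.7071, 0.7071)


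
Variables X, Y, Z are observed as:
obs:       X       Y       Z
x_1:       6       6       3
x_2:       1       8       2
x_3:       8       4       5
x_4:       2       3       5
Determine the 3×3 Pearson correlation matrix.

Step 1 — column means:
  mean(X) = (6 + 1 + 8 + 2) / 4 = 17/4 = 4.25
  mean(Y) = (6 + 8 + 4 + 3) / 4 = 21/4 = 5.25
  mean(Z) = (3 + 2 + 5 + 5) / 4 = 15/4 = 3.75

Step 2 — sample variances and covariances s[i,j] = (1/(n-1)) · Σ_k (x_{k,i} - mean_i) · (x_{k,j} - mean_j), with n-1 = 3:
  s[X,X] = ((1.75)·(1.75) + (-3.25)·(-3.25) + (3.75)·(3.75) + (-2.25)·(-2.25)) / 3 = 32.75/3 = 10.9167
  s[X,Y] = ((1.75)·(0.75) + (-3.25)·(2.75) + (3.75)·(-1.25) + (-2.25)·(-2.25)) / 3 = -7.25/3 = -2.4167
  s[X,Z] = ((1.75)·(-0.75) + (-3.25)·(-1.75) + (3.75)·(1.25) + (-2.25)·(1.25)) / 3 = 6.25/3 = 2.0833
  s[Y,Y] = ((0.75)·(0.75) + (2.75)·(2.75) + (-1.25)·(-1.25) + (-2.25)·(-2.25)) / 3 = 14.75/3 = 4.9167
  s[Y,Z] = ((0.75)·(-0.75) + (2.75)·(-1.75) + (-1.25)·(1.25) + (-2.25)·(1.25)) / 3 = -9.75/3 = -3.25
  s[Z,Z] = ((-0.75)·(-0.75) + (-1.75)·(-1.75) + (1.25)·(1.25) + (1.25)·(1.25)) / 3 = 6.75/3 = 2.25
  Sample standard deviations s_i = √(s[i,i]):
  s(X) = √(10.9167) = 3.304
  s(Y) = √(4.9167) = 2.2174
  s(Z) = √(2.25) = 1.5

Step 3 — r_{ij} = s_{ij} / (s_i · s_j):
  r[X,X] = 1 (diagonal).
  r[X,Y] = -2.4167 / (3.304 · 2.2174) = -2.4167 / 7.3262 = -0.3299
  r[X,Z] = 2.0833 / (3.304 · 1.5) = 2.0833 / 4.9561 = 0.4204
  r[Y,Y] = 1 (diagonal).
  r[Y,Z] = -3.25 / (2.2174 · 1.5) = -3.25 / 3.326 = -0.9771
  r[Z,Z] = 1 (diagonal).

R is symmetric with unit diagonal. Assembling:

R = [[1, -0.3299, 0.4204],
 [-0.3299, 1, -0.9771],
 [0.4204, -0.9771, 1]]


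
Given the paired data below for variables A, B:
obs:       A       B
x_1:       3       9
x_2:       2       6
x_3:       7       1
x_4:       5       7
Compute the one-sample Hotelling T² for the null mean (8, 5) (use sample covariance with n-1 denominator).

Step 1 — sample mean vector:
  mean(A) = (3 + 2 + 7 + 5) / 4 = 17/4 = 4.25
  mean(B) = (9 + 6 + 1 + 7) / 4 = 23/4 = 5.75
  x̄ = (4.25, 5.75),  deviation x̄ - mu_0 = (4.25, 5.75) - (8, 5) = (-3.75, 0.75).

Step 2 — sample covariance matrix, S[i,j] = (1/(n-1)) · Σ_k (x_{k,i} - mean_i) · (x_{k,j} - mean_j), divisor n-1 = 3:
  S[A,A] = ((-1.25)·(-1.25) + (-2.25)·(-2.25) + (2.75)·(2.75) + (0.75)·(0.75)) / 3 = 14.75/3 = 4.9167
  S[A,B] = ((-1.25)·(3.25) + (-2.25)·(0.25) + (2.75)·(-4.75) + (0.75)·(1.25)) / 3 = -16.75/3 = -5.5833
  S[B,B] = ((3.25)·(3.25) + (0.25)·(0.25) + (-4.75)·(-4.75) + (1.25)·(1.25)) / 3 = 34.75/3 = 11.5833
  S = [[4.9167, -5.5833],
 [-5.5833, 11.5833]].

Step 3 — invert S. det(S) = 4.9167·11.5833 - (-5.5833)² = 25.7778.
  S^{-1} = (1/det) · [[d, -b], [-b, a]] = [[0.4494, 0.2166],
 [0.2166, 0.1907]].

Step 4 — quadratic form (x̄ - mu_0)^T · S^{-1} · (x̄ - mu_0):
  S^{-1} · (x̄ - mu_0) = (-1.5226, -0.6692),
  (x̄ - mu_0)^T · [...] = (-3.75)·(-1.5226) + (0.75)·(-0.6692) = 5.208.

Step 5 — scale by n: T² = 4 · 5.208 = 20.8319.

T² ≈ 20.8319


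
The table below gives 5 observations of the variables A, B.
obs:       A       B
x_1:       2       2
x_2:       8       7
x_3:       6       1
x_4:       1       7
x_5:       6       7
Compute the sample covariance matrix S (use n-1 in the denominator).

Step 1 — column means:
  mean(A) = (2 + 8 + 6 + 1 + 6) / 5 = 23/5 = 4.6
  mean(B) = (2 + 7 + 1 + 7 + 7) / 5 = 24/5 = 4.8

Step 2 — sample covariance S[i,j] = (1/(n-1)) · Σ_k (x_{k,i} - mean_i) · (x_{k,j} - mean_j), with n-1 = 4.
  S[A,A] = ((-2.6)·(-2.6) + (3.4)·(3.4) + (1.4)·(1.4) + (-3.6)·(-3.6) + (1.4)·(1.4)) / 4 = 35.2/4 = 8.8
  S[A,B] = ((-2.6)·(-2.8) + (3.4)·(2.2) + (1.4)·(-3.8) + (-3.6)·(2.2) + (1.4)·(2.2)) / 4 = 4.6/4 = 1.15
  S[B,B] = ((-2.8)·(-2.8) + (2.2)·(2.2) + (-3.8)·(-3.8) + (2.2)·(2.2) + (2.2)·(2.2)) / 4 = 36.8/4 = 9.2

S is symmetric (S[j,i] = S[i,j]). Assembling:

S = [[8.8, 1.15],
 [1.15, 9.2]]


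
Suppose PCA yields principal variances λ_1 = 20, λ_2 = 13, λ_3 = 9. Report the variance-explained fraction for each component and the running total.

Step 1 — total variance = trace(Sigma) = Σ λ_i = 20 + 13 + 9 = 42.

Step 2 — fraction explained by component i = λ_i / Σ λ:
  PC1: 20/42 = 0.4762
  PC2: 13/42 = 0.3095
  PC3: 9/42 = 0.2143

Step 3 — cumulative fraction after k components = (λ_1 + ... + λ_k) / Σ λ:
  k = 1: 20/42 = 0.4762
  k = 2: (20 + 13)/42 = 33/42 = 0.7857
  k = 3: (20 + 13 + 9)/42 = 42/42 = 1

Summary (fraction, with percent):

explained: PC1 0.4762 (47.62%), PC2 0.3095 (30.95%), PC3 0.2143 (21.43%);  cumulative: 0.4762, 0.7857, 1


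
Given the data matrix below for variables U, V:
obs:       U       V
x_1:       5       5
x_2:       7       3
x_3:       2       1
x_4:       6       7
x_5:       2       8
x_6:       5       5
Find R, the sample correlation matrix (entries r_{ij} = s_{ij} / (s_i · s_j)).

Step 1 — column means:
  mean(U) = (5 + 7 + 2 + 6 + 2 + 5) / 6 = 27/6 = 4.5
  mean(V) = (5 + 3 + 1 + 7 + 8 + 5) / 6 = 29/6 = 4.8333

Step 2 — sample variances and covariances s[i,j] = (1/(n-1)) · Σ_k (x_{k,i} - mean_i) · (x_{k,j} - mean_j), with n-1 = 5:
  s[U,U] = ((0.5)·(0.5) + (2.5)·(2.5) + (-2.5)·(-2.5) + (1.5)·(1.5) + (-2.5)·(-2.5) + (0.5)·(0.5)) / 5 = 21.5/5 = 4.3
  s[U,V] = ((0.5)·(0.1667) + (2.5)·(-1.8333) + (-2.5)·(-3.8333) + (1.5)·(2.1667) + (-2.5)·(3.1667) + (0.5)·(0.1667)) / 5 = 0.5/5 = 0.1
  s[V,V] = ((0.1667)·(0.1667) + (-1.8333)·(-1.8333) + (-3.8333)·(-3.8333) + (2.1667)·(2.1667) + (3.1667)·(3.1667) + (0.1667)·(0.1667)) / 5 = 32.8333/5 = 6.5667
  Sample standard deviations s_i = √(s[i,i]):
  s(U) = √(4.3) = 2.0736
  s(V) = √(6.5667) = 2.5626

Step 3 — r_{ij} = s_{ij} / (s_i · s_j):
  r[U,U] = 1 (diagonal).
  r[U,V] = 0.1 / (2.0736 · 2.5626) = 0.1 / 5.3138 = 0.0188
  r[V,V] = 1 (diagonal).

R is symmetric with unit diagonal. Assembling:

R = [[1, 0.0188],
 [0.0188, 1]]


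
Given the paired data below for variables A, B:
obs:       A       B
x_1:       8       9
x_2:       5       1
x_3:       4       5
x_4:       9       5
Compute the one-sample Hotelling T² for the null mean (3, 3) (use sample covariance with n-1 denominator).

Step 1 — sample mean vector:
  mean(A) = (8 + 5 + 4 + 9) / 4 = 26/4 = 6.5
  mean(B) = (9 + 1 + 5 + 5) / 4 = 20/4 = 5
  x̄ = (6.5, 5),  deviation x̄ - mu_0 = (6.5, 5) - (3, 3) = (3.5, 2).

Step 2 — sample covariance matrix, S[i,j] = (1/(n-1)) · Σ_k (x_{k,i} - mean_i) · (x_{k,j} - mean_j), divisor n-1 = 3:
  S[A,A] = ((1.5)·(1.5) + (-1.5)·(-1.5) + (-2.5)·(-2.5) + (2.5)·(2.5)) / 3 = 17/3 = 5.6667
  S[A,B] = ((1.5)·(4) + (-1.5)·(-4) + (-2.5)·(0) + (2.5)·(0)) / 3 = 12/3 = 4
  S[B,B] = ((4)·(4) + (-4)·(-4) + (0)·(0) + (0)·(0)) / 3 = 32/3 = 10.6667
  S = [[5.6667, 4],
 [4, 10.6667]].

Step 3 — invert S. det(S) = 5.6667·10.6667 - (4)² = 44.4444.
  S^{-1} = (1/det) · [[d, -b], [-b, a]] = [[0.24, -0.09],
 [-0.09, 0.1275]].

Step 4 — quadratic form (x̄ - mu_0)^T · S^{-1} · (x̄ - mu_0):
  S^{-1} · (x̄ - mu_0) = (0.66, -0.06),
  (x̄ - mu_0)^T · [...] = (3.5)·(0.66) + (2)·(-0.06) = 2.19.

Step 5 — scale by n: T² = 4 · 2.19 = 8.76.

T² ≈ 8.76


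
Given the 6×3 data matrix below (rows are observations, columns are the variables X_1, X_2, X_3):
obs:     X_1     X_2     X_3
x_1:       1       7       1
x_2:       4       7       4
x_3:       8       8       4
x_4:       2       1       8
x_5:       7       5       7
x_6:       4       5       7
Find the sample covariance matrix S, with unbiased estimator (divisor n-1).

Step 1 — column means:
  mean(X_1) = (1 + 4 + 8 + 2 + 7 + 4) / 6 = 26/6 = 4.3333
  mean(X_2) = (7 + 7 + 8 + 1 + 5 + 5) / 6 = 33/6 = 5.5
  mean(X_3) = (1 + 4 + 4 + 8 + 7 + 7) / 6 = 31/6 = 5.1667

Step 2 — sample covariance S[i,j] = (1/(n-1)) · Σ_k (x_{k,i} - mean_i) · (x_{k,j} - mean_j), with n-1 = 5.
  S[X_1,X_1] = ((-3.3333)·(-3.3333) + (-0.3333)·(-0.3333) + (3.6667)·(3.6667) + (-2.3333)·(-2.3333) + (2.6667)·(2.6667) + (-0.3333)·(-0.3333)) / 5 = 37.3333/5 = 7.4667
  S[X_1,X_2] = ((-3.3333)·(1.5) + (-0.3333)·(1.5) + (3.6667)·(2.5) + (-2.3333)·(-4.5) + (2.6667)·(-0.5) + (-0.3333)·(-0.5)) / 5 = 13/5 = 2.6
  S[X_1,X_3] = ((-3.3333)·(-4.1667) + (-0.3333)·(-1.1667) + (3.6667)·(-1.1667) + (-2.3333)·(2.8333) + (2.6667)·(1.8333) + (-0.3333)·(1.8333)) / 5 = 7.6667/5 = 1.5333
  S[X_2,X_2] = ((1.5)·(1.5) + (1.5)·(1.5) + (2.5)·(2.5) + (-4.5)·(-4.5) + (-0.5)·(-0.5) + (-0.5)·(-0.5)) / 5 = 31.5/5 = 6.3
  S[X_2,X_3] = ((1.5)·(-4.1667) + (1.5)·(-1.1667) + (2.5)·(-1.1667) + (-4.5)·(2.8333) + (-0.5)·(1.8333) + (-0.5)·(1.8333)) / 5 = -25.5/5 = -5.1
  S[X_3,X_3] = ((-4.1667)·(-4.1667) + (-1.1667)·(-1.1667) + (-1.1667)·(-1.1667) + (2.8333)·(2.8333) + (1.8333)·(1.8333) + (1.8333)·(1.8333)) / 5 = 34.8333/5 = 6.9667

S is symmetric (S[j,i] = S[i,j]). Assembling:

S = [[7.4667, 2.6, 1.5333],
 [2.6, 6.3, -5.1],
 [1.5333, -5.1, 6.9667]]


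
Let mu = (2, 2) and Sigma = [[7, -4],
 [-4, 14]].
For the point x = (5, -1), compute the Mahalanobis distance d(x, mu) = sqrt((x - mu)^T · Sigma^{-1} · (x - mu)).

Step 1 — centre the observation: (x - mu) = (3, -3).

Step 2 — invert Sigma. det(Sigma) = 7·14 - (-4)² = 82.
  Sigma^{-1} = (1/det) · [[d, -b], [-b, a]] = [[0.1707, 0.0488],
 [0.0488, 0.0854]].

Step 3 — form the quadratic (x - mu)^T · Sigma^{-1} · (x - mu):
  Sigma^{-1} · (x - mu) = (0.3659, -0.1098).
  (x - mu)^T · [Sigma^{-1} · (x - mu)] = (3)·(0.3659) + (-3)·(-0.1098) = 1.4268.

Step 4 — take square root: d = √(1.4268) ≈ 1.1945.

d(x, mu) = √(1.4268) ≈ 1.1945


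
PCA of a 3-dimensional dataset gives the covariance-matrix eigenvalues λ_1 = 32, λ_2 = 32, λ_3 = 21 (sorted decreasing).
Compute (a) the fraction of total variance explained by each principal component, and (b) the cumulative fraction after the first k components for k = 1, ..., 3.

Step 1 — total variance = trace(Sigma) = Σ λ_i = 32 + 32 + 21 = 85.

Step 2 — fraction explained by component i = λ_i / Σ λ:
  PC1: 32/85 = 0.3765
  PC2: 32/85 = 0.3765
  PC3: 21/85 = 0.2471

Step 3 — cumulative fraction after k components = (λ_1 + ... + λ_k) / Σ λ:
  k = 1: 32/85 = 0.3765
  k = 2: (32 + 32)/85 = 64/85 = 0.7529
  k = 3: (32 + 32 + 21)/85 = 85/85 = 1

Summary (fraction, with percent):

explained: PC1 0.3765 (37.65%), PC2 0.3765 (37.65%), PC3 0.2471 (24.71%);  cumulative: 0.3765, 0.7529, 1


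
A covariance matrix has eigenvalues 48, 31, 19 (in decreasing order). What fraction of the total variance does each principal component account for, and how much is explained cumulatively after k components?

Step 1 — total variance = trace(Sigma) = Σ λ_i = 48 + 31 + 19 = 98.

Step 2 — fraction explained by component i = λ_i / Σ λ:
  PC1: 48/98 = 0.4898
  PC2: 31/98 = 0.3163
  PC3: 19/98 = 0.1939

Step 3 — cumulative fraction after k components = (λ_1 + ... + λ_k) / Σ λ:
  k = 1: 48/98 = 0.4898
  k = 2: (48 + 31)/98 = 79/98 = 0.8061
  k = 3: (48 + 31 + 19)/98 = 98/98 = 1

Summary (fraction, with percent):

explained: PC1 0.4898 (48.98%), PC2 0.3163 (31.63%), PC3 0.1939 (19.39%);  cumulative: 0.4898, 0.8061, 1


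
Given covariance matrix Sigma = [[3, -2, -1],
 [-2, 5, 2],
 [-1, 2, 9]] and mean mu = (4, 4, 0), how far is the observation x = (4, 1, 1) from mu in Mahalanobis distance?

Step 1 — centre the observation: (x - mu) = (0, -3, 1).

Step 2 — invert Sigma (cofactor / det for 3×3, or solve directly):
  Sigma^{-1} = [[0.4556, 0.1778, 0.0111],
 [0.1778, 0.2889, -0.0444],
 [0.0111, -0.0444, 0.1222]].

Step 3 — form the quadratic (x - mu)^T · Sigma^{-1} · (x - mu):
  Sigma^{-1} · (x - mu) = (-0.5222, -0.9111, 0.2556).
  (x - mu)^T · [Sigma^{-1} · (x - mu)] = (0)·(-0.5222) + (-3)·(-0.9111) + (1)·(0.2556) = 2.9889.

Step 4 — take square root: d = √(2.9889) ≈ 1.7288.

d(x, mu) = √(2.9889) ≈ 1.7288


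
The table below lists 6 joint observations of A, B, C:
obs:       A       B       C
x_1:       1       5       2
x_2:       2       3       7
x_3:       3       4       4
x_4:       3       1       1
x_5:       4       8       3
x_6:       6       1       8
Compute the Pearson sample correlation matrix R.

Step 1 — column means:
  mean(A) = (1 + 2 + 3 + 3 + 4 + 6) / 6 = 19/6 = 3.1667
  mean(B) = (5 + 3 + 4 + 1 + 8 + 1) / 6 = 22/6 = 3.6667
  mean(C) = (2 + 7 + 4 + 1 + 3 + 8) / 6 = 25/6 = 4.1667

Step 2 — sample variances and covariances s[i,j] = (1/(n-1)) · Σ_k (x_{k,i} - mean_i) · (x_{k,j} - mean_j), with n-1 = 5:
  s[A,A] = ((-2.1667)·(-2.1667) + (-1.1667)·(-1.1667) + (-0.1667)·(-0.1667) + (-0.1667)·(-0.1667) + (0.8333)·(0.8333) + (2.8333)·(2.8333)) / 5 = 14.8333/5 = 2.9667
  s[A,B] = ((-2.1667)·(1.3333) + (-1.1667)·(-0.6667) + (-0.1667)·(0.3333) + (-0.1667)·(-2.6667) + (0.8333)·(4.3333) + (2.8333)·(-2.6667)) / 5 = -5.6667/5 = -1.1333
  s[A,C] = ((-2.1667)·(-2.1667) + (-1.1667)·(2.8333) + (-0.1667)·(-0.1667) + (-0.1667)·(-3.1667) + (0.8333)·(-1.1667) + (2.8333)·(3.8333)) / 5 = 11.8333/5 = 2.3667
  s[B,B] = ((1.3333)·(1.3333) + (-0.6667)·(-0.6667) + (0.3333)·(0.3333) + (-2.6667)·(-2.6667) + (4.3333)·(4.3333) + (-2.6667)·(-2.6667)) / 5 = 35.3333/5 = 7.0667
  s[B,C] = ((1.3333)·(-2.1667) + (-0.6667)·(2.8333) + (0.3333)·(-0.1667) + (-2.6667)·(-3.1667) + (4.3333)·(-1.1667) + (-2.6667)·(3.8333)) / 5 = -11.6667/5 = -2.3333
  s[C,C] = ((-2.1667)·(-2.1667) + (2.8333)·(2.8333) + (-0.1667)·(-0.1667) + (-3.1667)·(-3.1667) + (-1.1667)·(-1.1667) + (3.8333)·(3.8333)) / 5 = 38.8333/5 = 7.7667
  Sample standard deviations s_i = √(s[i,i]):
  s(A) = √(2.9667) = 1.7224
  s(B) = √(7.0667) = 2.6583
  s(C) = √(7.7667) = 2.7869

Step 3 — r_{ij} = s_{ij} / (s_i · s_j):
  r[A,A] = 1 (diagonal).
  r[A,B] = -1.1333 / (1.7224 · 2.6583) = -1.1333 / 4.5787 = -0.2475
  r[A,C] = 2.3667 / (1.7224 · 2.7869) = 2.3667 / 4.8001 = 0.493
  r[B,B] = 1 (diagonal).
  r[B,C] = -2.3333 / (2.6583 · 2.7869) = -2.3333 / 7.4084 = -0.315
  r[C,C] = 1 (diagonal).

R is symmetric with unit diagonal. Assembling:

R = [[1, -0.2475, 0.493],
 [-0.2475, 1, -0.315],
 [0.493, -0.315, 1]]


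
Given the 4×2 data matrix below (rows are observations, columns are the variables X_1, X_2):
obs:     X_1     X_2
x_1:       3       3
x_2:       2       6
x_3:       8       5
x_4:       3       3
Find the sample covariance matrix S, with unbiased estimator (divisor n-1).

Step 1 — column means:
  mean(X_1) = (3 + 2 + 8 + 3) / 4 = 16/4 = 4
  mean(X_2) = (3 + 6 + 5 + 3) / 4 = 17/4 = 4.25

Step 2 — sample covariance S[i,j] = (1/(n-1)) · Σ_k (x_{k,i} - mean_i) · (x_{k,j} - mean_j), with n-1 = 3.
  S[X_1,X_1] = ((-1)·(-1) + (-2)·(-2) + (4)·(4) + (-1)·(-1)) / 3 = 22/3 = 7.3333
  S[X_1,X_2] = ((-1)·(-1.25) + (-2)·(1.75) + (4)·(0.75) + (-1)·(-1.25)) / 3 = 2/3 = 0.6667
  S[X_2,X_2] = ((-1.25)·(-1.25) + (1.75)·(1.75) + (0.75)·(0.75) + (-1.25)·(-1.25)) / 3 = 6.75/3 = 2.25

S is symmetric (S[j,i] = S[i,j]). Assembling:

S = [[7.3333, 0.6667],
 [0.6667, 2.25]]


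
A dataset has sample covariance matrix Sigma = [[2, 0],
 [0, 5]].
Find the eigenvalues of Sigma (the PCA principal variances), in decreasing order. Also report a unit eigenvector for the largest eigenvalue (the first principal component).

Step 1 — characteristic polynomial of 2×2 Sigma:
  det(Sigma - λI) = λ² - trace · λ + det = 0.
  trace = 2 + 5 = 7, det = 2·5 - (0)² = 10.
Step 2 — discriminant:
  Δ = trace² - 4·det = 49 - 40 = 9.
Step 3 — eigenvalues:
  λ = (trace ± √Δ)/2 = (7 ± 3)/2,
  λ_1 = 5,  λ_2 = 2.

Step 4 — unit eigenvector for λ_1: Sigma is diagonal, so its eigenvectors are the coordinate axes. λ_1 = 5 is the diagonal entry on the second coordinate axis, hence
  v_1 = (0, 1) (||v_1|| = 1).

λ_1 = 5,  λ_2 = 2;  v_1 ≈ (0, 1)


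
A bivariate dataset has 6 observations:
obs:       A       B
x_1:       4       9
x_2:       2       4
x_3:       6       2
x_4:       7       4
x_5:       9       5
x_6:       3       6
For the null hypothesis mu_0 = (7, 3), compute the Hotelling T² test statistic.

Step 1 — sample mean vector:
  mean(A) = (4 + 2 + 6 + 7 + 9 + 3) / 6 = 31/6 = 5.1667
  mean(B) = (9 + 4 + 2 + 4 + 5 + 6) / 6 = 30/6 = 5
  x̄ = (5.1667, 5),  deviation x̄ - mu_0 = (5.1667, 5) - (7, 3) = (-1.8333, 2).

Step 2 — sample covariance matrix, S[i,j] = (1/(n-1)) · Σ_k (x_{k,i} - mean_i) · (x_{k,j} - mean_j), divisor n-1 = 5:
  S[A,A] = ((-1.1667)·(-1.1667) + (-3.1667)·(-3.1667) + (0.8333)·(0.8333) + (1.8333)·(1.8333) + (3.8333)·(3.8333) + (-2.1667)·(-2.1667)) / 5 = 34.8333/5 = 6.9667
  S[A,B] = ((-1.1667)·(4) + (-3.1667)·(-1) + (0.8333)·(-3) + (1.8333)·(-1) + (3.8333)·(0) + (-2.1667)·(1)) / 5 = -8/5 = -1.6
  S[B,B] = ((4)·(4) + (-1)·(-1) + (-3)·(-3) + (-1)·(-1) + (0)·(0) + (1)·(1)) / 5 = 28/5 = 5.6
  S = [[6.9667, -1.6],
 [-1.6, 5.6]].

Step 3 — invert S. det(S) = 6.9667·5.6 - (-1.6)² = 36.4533.
  S^{-1} = (1/det) · [[d, -b], [-b, a]] = [[0.1536, 0.0439],
 [0.0439, 0.1911]].

Step 4 — quadratic form (x̄ - mu_0)^T · S^{-1} · (x̄ - mu_0):
  S^{-1} · (x̄ - mu_0) = (-0.1939, 0.3018),
  (x̄ - mu_0)^T · [...] = (-1.8333)·(-0.1939) + (2)·(0.3018) = 0.9589.

Step 5 — scale by n: T² = 6 · 0.9589 = 5.7535.

T² ≈ 5.7535


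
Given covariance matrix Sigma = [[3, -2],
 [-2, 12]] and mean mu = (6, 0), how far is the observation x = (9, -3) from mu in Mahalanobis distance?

Step 1 — centre the observation: (x - mu) = (3, -3).

Step 2 — invert Sigma. det(Sigma) = 3·12 - (-2)² = 32.
  Sigma^{-1} = (1/det) · [[d, -b], [-b, a]] = [[0.375, 0.0625],
 [0.0625, 0.0938]].

Step 3 — form the quadratic (x - mu)^T · Sigma^{-1} · (x - mu):
  Sigma^{-1} · (x - mu) = (0.9375, -0.0938).
  (x - mu)^T · [Sigma^{-1} · (x - mu)] = (3)·(0.9375) + (-3)·(-0.0938) = 3.0938.

Step 4 — take square root: d = √(3.0938) ≈ 1.7589.

d(x, mu) = √(3.0938) ≈ 1.7589


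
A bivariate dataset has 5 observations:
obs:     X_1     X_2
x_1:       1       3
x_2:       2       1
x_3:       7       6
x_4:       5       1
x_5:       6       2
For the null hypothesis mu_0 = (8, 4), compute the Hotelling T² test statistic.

Step 1 — sample mean vector:
  mean(X_1) = (1 + 2 + 7 + 5 + 6) / 5 = 21/5 = 4.2
  mean(X_2) = (3 + 1 + 6 + 1 + 2) / 5 = 13/5 = 2.6
  x̄ = (4.2, 2.6),  deviation x̄ - mu_0 = (4.2, 2.6) - (8, 4) = (-3.8, -1.4).

Step 2 — sample covariance matrix, S[i,j] = (1/(n-1)) · Σ_k (x_{k,i} - mean_i) · (x_{k,j} - mean_j), divisor n-1 = 4:
  S[X_1,X_1] = ((-3.2)·(-3.2) + (-2.2)·(-2.2) + (2.8)·(2.8) + (0.8)·(0.8) + (1.8)·(1.8)) / 4 = 26.8/4 = 6.7
  S[X_1,X_2] = ((-3.2)·(0.4) + (-2.2)·(-1.6) + (2.8)·(3.4) + (0.8)·(-1.6) + (1.8)·(-0.6)) / 4 = 9.4/4 = 2.35
  S[X_2,X_2] = ((0.4)·(0.4) + (-1.6)·(-1.6) + (3.4)·(3.4) + (-1.6)·(-1.6) + (-0.6)·(-0.6)) / 4 = 17.2/4 = 4.3
  S = [[6.7, 2.35],
 [2.35, 4.3]].

Step 3 — invert S. det(S) = 6.7·4.3 - (2.35)² = 23.2875.
  S^{-1} = (1/det) · [[d, -b], [-b, a]] = [[0.1846, -0.1009],
 [-0.1009, 0.2877]].

Step 4 — quadratic form (x̄ - mu_0)^T · S^{-1} · (x̄ - mu_0):
  S^{-1} · (x̄ - mu_0) = (-0.5604, -0.0193),
  (x̄ - mu_0)^T · [...] = (-3.8)·(-0.5604) + (-1.4)·(-0.0193) = 2.1565.

Step 5 — scale by n: T² = 5 · 2.1565 = 10.7826.

T² ≈ 10.7826


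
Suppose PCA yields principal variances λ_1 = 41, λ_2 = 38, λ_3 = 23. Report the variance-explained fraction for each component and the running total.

Step 1 — total variance = trace(Sigma) = Σ λ_i = 41 + 38 + 23 = 102.

Step 2 — fraction explained by component i = λ_i / Σ λ:
  PC1: 41/102 = 0.402
  PC2: 38/102 = 0.3725
  PC3: 23/102 = 0.2255

Step 3 — cumulative fraction after k components = (λ_1 + ... + λ_k) / Σ λ:
  k = 1: 41/102 = 0.402
  k = 2: (41 + 38)/102 = 79/102 = 0.7745
  k = 3: (41 + 38 + 23)/102 = 102/102 = 1

Summary (fraction, with percent):

explained: PC1 0.402 (40.2%), PC2 0.3725 (37.25%), PC3 0.2255 (22.55%);  cumulative: 0.402, 0.7745, 1


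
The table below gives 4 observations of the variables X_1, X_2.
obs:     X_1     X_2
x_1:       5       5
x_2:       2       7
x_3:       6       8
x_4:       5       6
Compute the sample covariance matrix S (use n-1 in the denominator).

Step 1 — column means:
  mean(X_1) = (5 + 2 + 6 + 5) / 4 = 18/4 = 4.5
  mean(X_2) = (5 + 7 + 8 + 6) / 4 = 26/4 = 6.5

Step 2 — sample covariance S[i,j] = (1/(n-1)) · Σ_k (x_{k,i} - mean_i) · (x_{k,j} - mean_j), with n-1 = 3.
  S[X_1,X_1] = ((0.5)·(0.5) + (-2.5)·(-2.5) + (1.5)·(1.5) + (0.5)·(0.5)) / 3 = 9/3 = 3
  S[X_1,X_2] = ((0.5)·(-1.5) + (-2.5)·(0.5) + (1.5)·(1.5) + (0.5)·(-0.5)) / 3 = 0/3 = 0
  S[X_2,X_2] = ((-1.5)·(-1.5) + (0.5)·(0.5) + (1.5)·(1.5) + (-0.5)·(-0.5)) / 3 = 5/3 = 1.6667

S is symmetric (S[j,i] = S[i,j]). Assembling:

S = [[3, 0],
 [0, 1.6667]]


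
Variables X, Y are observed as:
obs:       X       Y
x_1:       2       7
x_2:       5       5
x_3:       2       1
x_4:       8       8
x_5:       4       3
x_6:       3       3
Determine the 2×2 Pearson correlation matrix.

Step 1 — column means:
  mean(X) = (2 + 5 + 2 + 8 + 4 + 3) / 6 = 24/6 = 4
  mean(Y) = (7 + 5 + 1 + 8 + 3 + 3) / 6 = 27/6 = 4.5

Step 2 — sample variances and covariances s[i,j] = (1/(n-1)) · Σ_k (x_{k,i} - mean_i) · (x_{k,j} - mean_j), with n-1 = 5:
  s[X,X] = ((-2)·(-2) + (1)·(1) + (-2)·(-2) + (4)·(4) + (0)·(0) + (-1)·(-1)) / 5 = 26/5 = 5.2
  s[X,Y] = ((-2)·(2.5) + (1)·(0.5) + (-2)·(-3.5) + (4)·(3.5) + (0)·(-1.5) + (-1)·(-1.5)) / 5 = 18/5 = 3.6
  s[Y,Y] = ((2.5)·(2.5) + (0.5)·(0.5) + (-3.5)·(-3.5) + (3.5)·(3.5) + (-1.5)·(-1.5) + (-1.5)·(-1.5)) / 5 = 35.5/5 = 7.1
  Sample standard deviations s_i = √(s[i,i]):
  s(X) = √(5.2) = 2.2804
  s(Y) = √(7.1) = 2.6646

Step 3 — r_{ij} = s_{ij} / (s_i · s_j):
  r[X,X] = 1 (diagonal).
  r[X,Y] = 3.6 / (2.2804 · 2.6646) = 3.6 / 6.0762 = 0.5925
  r[Y,Y] = 1 (diagonal).

R is symmetric with unit diagonal. Assembling:

R = [[1, 0.5925],
 [0.5925, 1]]


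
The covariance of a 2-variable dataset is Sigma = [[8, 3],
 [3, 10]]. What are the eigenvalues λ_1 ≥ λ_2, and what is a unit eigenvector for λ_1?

Step 1 — characteristic polynomial of 2×2 Sigma:
  det(Sigma - λI) = λ² - trace · λ + det = 0.
  trace = 8 + 10 = 18, det = 8·10 - (3)² = 71.
Step 2 — discriminant:
  Δ = trace² - 4·det = 324 - 284 = 40.
Step 3 — eigenvalues:
  λ = (trace ± √Δ)/2 = (18 ± 6.3246)/2,
  λ_1 = 12.1623,  λ_2 = 5.8377.

Step 4 — unit eigenvector for λ_1: solve (Sigma - λ_1 I)v = 0. First row:
  (8 - 12.1623)·v_x + (3)·v_y = 0, i.e. (-4.1623)·v_x + (3)·v_y = 0,
  so v ∝ (b, λ_1 - a) = (3, 4.1623) = u.
  ||u|| = √((3)² + (4.1623)²) = √(26.3246) ≈ 5.1307,
  v_1 = u/||u|| ≈ (0.5847, 0.8112) (||v_1|| = 1).

λ_1 = 12.1623,  λ_2 = 5.8377;  v_1 ≈ (0.5847, 0.8112)


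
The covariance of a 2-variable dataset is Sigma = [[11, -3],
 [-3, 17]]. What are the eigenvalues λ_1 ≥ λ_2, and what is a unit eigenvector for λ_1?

Step 1 — characteristic polynomial of 2×2 Sigma:
  det(Sigma - λI) = λ² - trace · λ + det = 0.
  trace = 11 + 17 = 28, det = 11·17 - (-3)² = 178.
Step 2 — discriminant:
  Δ = trace² - 4·det = 784 - 712 = 72.
Step 3 — eigenvalues:
  λ = (trace ± √Δ)/2 = (28 ± 8.4853)/2,
  λ_1 = 18.2426,  λ_2 = 9.7574.

Step 4 — unit eigenvector for λ_1: solve (Sigma - λ_1 I)v = 0. First row:
  (11 - 18.2426)·v_x + (-3)·v_y = 0, i.e. (-7.2426)·v_x + (-3)·v_y = 0,
  so v ∝ (b, λ_1 - a) = (-3, 7.2426); multiply by -1 so the first entry is positive: u = (3, -7.2426).
  ||u|| = √((3)² + (-7.2426)²) = √(61.4558) ≈ 7.8394,
  v_1 = u/||u|| ≈ (0.3827, -0.9239) (||v_1|| = 1).

λ_1 = 18.2426,  λ_2 = 9.7574;  v_1 ≈ (0.3827, -0.9239)


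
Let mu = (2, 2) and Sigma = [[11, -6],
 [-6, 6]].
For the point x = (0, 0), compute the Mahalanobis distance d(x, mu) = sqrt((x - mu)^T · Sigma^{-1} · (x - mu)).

Step 1 — centre the observation: (x - mu) = (-2, -2).

Step 2 — invert Sigma. det(Sigma) = 11·6 - (-6)² = 30.
  Sigma^{-1} = (1/det) · [[d, -b], [-b, a]] = [[0.2, 0.2],
 [0.2, 0.3667]].

Step 3 — form the quadratic (x - mu)^T · Sigma^{-1} · (x - mu):
  Sigma^{-1} · (x - mu) = (-0.8, -1.1333).
  (x - mu)^T · [Sigma^{-1} · (x - mu)] = (-2)·(-0.8) + (-2)·(-1.1333) = 3.8667.

Step 4 — take square root: d = √(3.8667) ≈ 1.9664.

d(x, mu) = √(3.8667) ≈ 1.9664


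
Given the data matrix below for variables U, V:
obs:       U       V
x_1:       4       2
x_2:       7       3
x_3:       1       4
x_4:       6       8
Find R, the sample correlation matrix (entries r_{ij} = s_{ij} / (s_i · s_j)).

Step 1 — column means:
  mean(U) = (4 + 7 + 1 + 6) / 4 = 18/4 = 4.5
  mean(V) = (2 + 3 + 4 + 8) / 4 = 17/4 = 4.25

Step 2 — sample variances and covariances s[i,j] = (1/(n-1)) · Σ_k (x_{k,i} - mean_i) · (x_{k,j} - mean_j), with n-1 = 3:
  s[U,U] = ((-0.5)·(-0.5) + (2.5)·(2.5) + (-3.5)·(-3.5) + (1.5)·(1.5)) / 3 = 21/3 = 7
  s[U,V] = ((-0.5)·(-2.25) + (2.5)·(-1.25) + (-3.5)·(-0.25) + (1.5)·(3.75)) / 3 = 4.5/3 = 1.5
  s[V,V] = ((-2.25)·(-2.25) + (-1.25)·(-1.25) + (-0.25)·(-0.25) + (3.75)·(3.75)) / 3 = 20.75/3 = 6.9167
  Sample standard deviations s_i = √(s[i,i]):
  s(U) = √(7) = 2.6458
  s(V) = √(6.9167) = 2.63

Step 3 — r_{ij} = s_{ij} / (s_i · s_j):
  r[U,U] = 1 (diagonal).
  r[U,V] = 1.5 / (2.6458 · 2.63) = 1.5 / 6.9582 = 0.2156
  r[V,V] = 1 (diagonal).

R is symmetric with unit diagonal. Assembling:

R = [[1, 0.2156],
 [0.2156, 1]]


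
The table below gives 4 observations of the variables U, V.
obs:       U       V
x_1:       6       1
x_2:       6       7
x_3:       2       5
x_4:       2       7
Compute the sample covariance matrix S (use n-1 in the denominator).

Step 1 — column means:
  mean(U) = (6 + 6 + 2 + 2) / 4 = 16/4 = 4
  mean(V) = (1 + 7 + 5 + 7) / 4 = 20/4 = 5

Step 2 — sample covariance S[i,j] = (1/(n-1)) · Σ_k (x_{k,i} - mean_i) · (x_{k,j} - mean_j), with n-1 = 3.
  S[U,U] = ((2)·(2) + (2)·(2) + (-2)·(-2) + (-2)·(-2)) / 3 = 16/3 = 5.3333
  S[U,V] = ((2)·(-4) + (2)·(2) + (-2)·(0) + (-2)·(2)) / 3 = -8/3 = -2.6667
  S[V,V] = ((-4)·(-4) + (2)·(2) + (0)·(0) + (2)·(2)) / 3 = 24/3 = 8

S is symmetric (S[j,i] = S[i,j]). Assembling:

S = [[5.3333, -2.6667],
 [-2.6667, 8]]


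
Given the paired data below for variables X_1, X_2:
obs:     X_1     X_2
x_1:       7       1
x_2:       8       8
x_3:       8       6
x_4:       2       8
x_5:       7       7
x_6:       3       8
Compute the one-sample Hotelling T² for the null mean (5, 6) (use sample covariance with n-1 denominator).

Step 1 — sample mean vector:
  mean(X_1) = (7 + 8 + 8 + 2 + 7 + 3) / 6 = 35/6 = 5.8333
  mean(X_2) = (1 + 8 + 6 + 8 + 7 + 8) / 6 = 38/6 = 6.3333
  x̄ = (5.8333, 6.3333),  deviation x̄ - mu_0 = (5.8333, 6.3333) - (5, 6) = (0.8333, 0.3333).

Step 2 — sample covariance matrix, S[i,j] = (1/(n-1)) · Σ_k (x_{k,i} - mean_i) · (x_{k,j} - mean_j), divisor n-1 = 5:
  S[X_1,X_1] = ((1.1667)·(1.1667) + (2.1667)·(2.1667) + (2.1667)·(2.1667) + (-3.8333)·(-3.8333) + (1.1667)·(1.1667) + (-2.8333)·(-2.8333)) / 5 = 34.8333/5 = 6.9667
  S[X_1,X_2] = ((1.1667)·(-5.3333) + (2.1667)·(1.6667) + (2.1667)·(-0.3333) + (-3.8333)·(1.6667) + (1.1667)·(0.6667) + (-2.8333)·(1.6667)) / 5 = -13.6667/5 = -2.7333
  S[X_2,X_2] = ((-5.3333)·(-5.3333) + (1.6667)·(1.6667) + (-0.3333)·(-0.3333) + (1.6667)·(1.6667) + (0.6667)·(0.6667) + (1.6667)·(1.6667)) / 5 = 37.3333/5 = 7.4667
  S = [[6.9667, -2.7333],
 [-2.7333, 7.4667]].

Step 3 — invert S. det(S) = 6.9667·7.4667 - (-2.7333)² = 44.5467.
  S^{-1} = (1/det) · [[d, -b], [-b, a]] = [[0.1676, 0.0614],
 [0.0614, 0.1564]].

Step 4 — quadratic form (x̄ - mu_0)^T · S^{-1} · (x̄ - mu_0):
  S^{-1} · (x̄ - mu_0) = (0.1601, 0.1033),
  (x̄ - mu_0)^T · [...] = (0.8333)·(0.1601) + (0.3333)·(0.1033) = 0.1679.

Step 5 — scale by n: T² = 6 · 0.1679 = 1.0072.

T² ≈ 1.0072


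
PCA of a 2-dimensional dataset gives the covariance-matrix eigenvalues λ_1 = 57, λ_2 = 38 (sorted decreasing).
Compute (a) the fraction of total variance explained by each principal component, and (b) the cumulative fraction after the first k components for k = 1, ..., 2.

Step 1 — total variance = trace(Sigma) = Σ λ_i = 57 + 38 = 95.

Step 2 — fraction explained by component i = λ_i / Σ λ:
  PC1: 57/95 = 0.6
  PC2: 38/95 = 0.4

Step 3 — cumulative fraction after k components = (λ_1 + ... + λ_k) / Σ λ:
  k = 1: 57/95 = 0.6
  k = 2: (57 + 38)/95 = 95/95 = 1

Summary (fraction, with percent):

explained: PC1 0.6 (60%), PC2 0.4 (40%);  cumulative: 0.6, 1


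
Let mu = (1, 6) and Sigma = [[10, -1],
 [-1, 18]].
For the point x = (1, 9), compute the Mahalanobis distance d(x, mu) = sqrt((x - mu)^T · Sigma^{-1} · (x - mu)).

Step 1 — centre the observation: (x - mu) = (0, 3).

Step 2 — invert Sigma. det(Sigma) = 10·18 - (-1)² = 179.
  Sigma^{-1} = (1/det) · [[d, -b], [-b, a]] = [[0.1006, 0.0056],
 [0.0056, 0.0559]].

Step 3 — form the quadratic (x - mu)^T · Sigma^{-1} · (x - mu):
  Sigma^{-1} · (x - mu) = (0.0168, 0.1676).
  (x - mu)^T · [Sigma^{-1} · (x - mu)] = (0)·(0.0168) + (3)·(0.1676) = 0.5028.

Step 4 — take square root: d = √(0.5028) ≈ 0.7091.

d(x, mu) = √(0.5028) ≈ 0.7091
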